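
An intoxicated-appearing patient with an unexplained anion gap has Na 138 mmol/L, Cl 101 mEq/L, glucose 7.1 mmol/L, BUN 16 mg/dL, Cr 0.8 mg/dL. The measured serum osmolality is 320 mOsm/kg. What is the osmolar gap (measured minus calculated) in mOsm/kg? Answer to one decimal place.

Calculated osmolality = 2·Na + glucose + BUN/2.8
= 2·138 + 7.1 + 16/2.8
= 276 + 7.10 + 5.71
= 288.81 mOsm/kg ≈ 288.8 mOsm/kg
Osmolar gap = measured − calculated = 320 − 288.8 = 31.2 mOsm/kg

31.2 mOsm/kg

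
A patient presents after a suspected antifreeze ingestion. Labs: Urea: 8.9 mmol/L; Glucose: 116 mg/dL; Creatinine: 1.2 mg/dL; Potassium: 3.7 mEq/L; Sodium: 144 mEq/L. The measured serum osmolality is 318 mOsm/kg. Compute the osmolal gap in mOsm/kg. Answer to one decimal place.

Calculated osmolality = 2·Na + glucose/18 + urea
= 2·144 + 116/18 + 8.9
= 288 + 6.44 + 8.90
= 303.34 mOsm/kg ≈ 303.3 mOsm/kg
Osmolar gap = measured − calculated = 318 − 303.3 = 14.7 mOsm/kg

14.7 mOsm/kg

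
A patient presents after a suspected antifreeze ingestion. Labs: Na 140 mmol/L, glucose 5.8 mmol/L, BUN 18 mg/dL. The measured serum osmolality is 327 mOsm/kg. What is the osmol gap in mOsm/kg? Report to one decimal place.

Calculated osmolality = 2·Na + glucose + BUN/2.8
= 2·140 + 5.8 + 18/2.8
= 280 + 5.80 + 6.43
= 292.23 mOsm/kg ≈ 292.2 mOsm/kg
Osmolar gap = measured − calculated = 327 − 292.2 = 34.8 mOsm/kg

34.8 mOsm/kg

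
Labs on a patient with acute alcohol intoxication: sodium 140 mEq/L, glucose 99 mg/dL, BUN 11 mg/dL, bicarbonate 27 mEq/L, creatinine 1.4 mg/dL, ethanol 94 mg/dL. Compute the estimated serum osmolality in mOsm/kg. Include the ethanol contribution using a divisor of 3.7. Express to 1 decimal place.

314.8 mOsm/kg

Calculated osmolality = 2·Na + glucose/18 + BUN/2.8 + ethanol/3.7
= 2·140 + 99/18 + 11/2.8 + 94/3.7
= 280 + 5.50 + 3.93 + 25.41
= 314.84 mOsm/kg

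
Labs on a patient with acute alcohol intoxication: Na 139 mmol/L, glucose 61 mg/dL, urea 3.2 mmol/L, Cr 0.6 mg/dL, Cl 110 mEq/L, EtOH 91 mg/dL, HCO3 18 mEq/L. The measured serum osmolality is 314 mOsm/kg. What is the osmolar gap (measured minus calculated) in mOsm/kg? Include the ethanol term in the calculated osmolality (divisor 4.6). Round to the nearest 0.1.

9.6 mOsm/kg

Calculated osmolality = 2·Na + glucose/18 + urea + ethanol/4.6
= 2·139 + 61/18 + 3.2 + 91/4.6
= 278 + 3.39 + 3.20 + 19.78
= 304.37 mOsm/kg ≈ 304.4 mOsm/kg
Osmolar gap = measured − calculated = 314 − 304.4 = 9.6 mOsm/kg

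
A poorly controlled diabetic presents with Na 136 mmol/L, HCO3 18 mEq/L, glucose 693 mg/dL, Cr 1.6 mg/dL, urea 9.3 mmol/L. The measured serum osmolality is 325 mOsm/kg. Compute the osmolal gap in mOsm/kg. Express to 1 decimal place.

Calculated osmolality = 2·Na + glucose/18 + urea
= 2·136 + 693/18 + 9.3
= 272 + 38.50 + 9.30
= 319.8 mOsm/kg ≈ 319.8 mOsm/kg
Osmolar gap = measured − calculated = 325 − 319.8 = 5.2 mOsm/kg

5.2 mOsm/kg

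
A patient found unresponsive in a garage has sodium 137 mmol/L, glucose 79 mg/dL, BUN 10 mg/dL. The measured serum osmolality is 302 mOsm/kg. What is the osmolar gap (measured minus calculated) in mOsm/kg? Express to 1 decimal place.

20.0 mOsm/kg

Calculated osmolality = 2·Na + glucose/18 + BUN/2.8
= 2·137 + 79/18 + 10/2.8
= 274 + 4.39 + 3.57
= 281.96 mOsm/kg ≈ 282.0 mOsm/kg
Osmolar gap = measured − calculated = 302 − 282.0 = 20.0 mOsm/kg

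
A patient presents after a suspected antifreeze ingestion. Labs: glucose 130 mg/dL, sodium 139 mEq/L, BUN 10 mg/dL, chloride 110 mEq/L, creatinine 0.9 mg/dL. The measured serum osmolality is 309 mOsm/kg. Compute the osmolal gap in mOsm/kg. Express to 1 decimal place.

20.2 mOsm/kg

Calculated osmolality = 2·Na + glucose/18 + BUN/2.8
= 2·139 + 130/18 + 10/2.8
= 278 + 7.22 + 3.57
= 288.79 mOsm/kg ≈ 288.8 mOsm/kg
Osmolar gap = measured − calculated = 309 − 288.8 = 20.2 mOsm/kg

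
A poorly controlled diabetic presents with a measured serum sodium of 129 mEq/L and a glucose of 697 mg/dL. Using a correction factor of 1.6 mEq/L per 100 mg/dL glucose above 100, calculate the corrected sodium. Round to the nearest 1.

Corrected Na = measured Na + 1.6 · (glucose − 100)/100
= 129 + 1.6 · (697 − 100)/100
= 129 + 9.6
= 138.6 mEq/L

139 mEq/L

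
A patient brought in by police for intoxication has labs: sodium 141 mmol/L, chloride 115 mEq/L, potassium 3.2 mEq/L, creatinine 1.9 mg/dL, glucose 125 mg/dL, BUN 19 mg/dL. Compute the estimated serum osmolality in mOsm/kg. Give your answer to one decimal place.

295.7 mOsm/kg

Calculated osmolality = 2·Na + glucose/18 + BUN/2.8
= 2·141 + 125/18 + 19/2.8
= 282 + 6.94 + 6.79
= 295.73 mOsm/kg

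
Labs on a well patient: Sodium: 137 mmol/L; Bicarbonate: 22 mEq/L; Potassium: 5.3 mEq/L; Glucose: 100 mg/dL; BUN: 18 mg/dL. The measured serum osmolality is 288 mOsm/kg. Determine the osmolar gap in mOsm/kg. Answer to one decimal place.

Calculated osmolality = 2·Na + glucose/18 + BUN/2.8
= 2·137 + 100/18 + 18/2.8
= 274 + 5.56 + 6.43
= 285.99 mOsm/kg ≈ 286.0 mOsm/kg
Osmolar gap = measured − calculated = 288 − 286.0 = 2.0 mOsm/kg

2.0 mOsm/kg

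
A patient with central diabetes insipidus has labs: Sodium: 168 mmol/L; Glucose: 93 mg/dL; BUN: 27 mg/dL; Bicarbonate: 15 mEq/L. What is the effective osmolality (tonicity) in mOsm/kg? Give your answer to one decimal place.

Effective osmolality excludes urea (freely permeant across cell membranes):
2·Na + glucose/18
= 2·168 + 93/18
= 336 + 5.17
= 341.17 mOsm/kg

341.2 mOsm/kg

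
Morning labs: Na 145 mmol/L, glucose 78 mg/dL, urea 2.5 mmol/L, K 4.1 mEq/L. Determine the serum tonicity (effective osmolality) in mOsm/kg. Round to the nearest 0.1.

294.3 mOsm/kg

Effective osmolality excludes urea (freely permeant across cell membranes):
2·Na + glucose/18
= 2·145 + 78/18
= 290 + 4.33
= 294.33 mOsm/kg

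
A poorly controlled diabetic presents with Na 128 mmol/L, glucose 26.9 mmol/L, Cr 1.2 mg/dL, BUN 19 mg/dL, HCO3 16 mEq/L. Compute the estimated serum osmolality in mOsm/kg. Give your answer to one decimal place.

Calculated osmolality = 2·Na + glucose + BUN/2.8
= 2·128 + 26.9 + 19/2.8
= 256 + 26.90 + 6.79
= 289.69 mOsm/kg

289.7 mOsm/kg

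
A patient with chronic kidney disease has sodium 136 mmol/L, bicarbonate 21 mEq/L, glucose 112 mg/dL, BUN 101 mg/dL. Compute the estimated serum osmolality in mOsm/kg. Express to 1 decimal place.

314.3 mOsm/kg

Calculated osmolality = 2·Na + glucose/18 + BUN/2.8
= 2·136 + 112/18 + 101/2.8
= 272 + 6.22 + 36.07
= 314.29 mOsm/kg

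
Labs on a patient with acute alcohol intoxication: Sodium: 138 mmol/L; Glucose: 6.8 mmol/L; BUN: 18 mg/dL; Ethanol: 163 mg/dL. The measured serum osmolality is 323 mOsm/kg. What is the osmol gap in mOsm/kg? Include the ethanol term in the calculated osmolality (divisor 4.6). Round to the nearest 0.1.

Calculated osmolality = 2·Na + glucose + BUN/2.8 + ethanol/4.6
= 2·138 + 6.8 + 18/2.8 + 163/4.6
= 276 + 6.80 + 6.43 + 35.43
= 324.66 mOsm/kg ≈ 324.7 mOsm/kg
Osmolar gap = measured − calculated = 323 − 324.7 = -1.7 mOsm/kg

-1.7 mOsm/kg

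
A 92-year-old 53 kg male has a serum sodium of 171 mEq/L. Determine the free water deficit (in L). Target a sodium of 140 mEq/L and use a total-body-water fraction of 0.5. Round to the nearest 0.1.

TBW = 0.5 · 53 = 26.5 L
Free water deficit = TBW · (Na/140 − 1)
= 26.5 · (171/140 − 1)
= 26.5 · 0.2214
= 5.87 L

5.9 L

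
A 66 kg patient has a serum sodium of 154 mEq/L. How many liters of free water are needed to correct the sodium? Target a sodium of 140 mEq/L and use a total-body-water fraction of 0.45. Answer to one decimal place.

TBW = 0.45 · 66 = 29.7 L
Free water deficit = TBW · (Na/140 − 1)
= 29.7 · (154/140 − 1)
= 29.7 · 0.1
= 2.97 L

3.0 L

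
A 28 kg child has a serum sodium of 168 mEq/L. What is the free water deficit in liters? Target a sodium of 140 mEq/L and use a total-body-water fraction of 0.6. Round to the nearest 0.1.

3.4 L

TBW = 0.6 · 28 = 16.8 L
Free water deficit = TBW · (Na/140 − 1)
= 16.8 · (168/140 − 1)
= 16.8 · 0.2
= 3.36 L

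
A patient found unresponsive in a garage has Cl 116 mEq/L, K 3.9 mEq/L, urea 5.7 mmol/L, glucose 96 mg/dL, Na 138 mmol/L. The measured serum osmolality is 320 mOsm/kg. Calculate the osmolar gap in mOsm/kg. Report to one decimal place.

Calculated osmolality = 2·Na + glucose/18 + urea
= 2·138 + 96/18 + 5.7
= 276 + 5.33 + 5.70
= 287.03 mOsm/kg ≈ 287.0 mOsm/kg
Osmolar gap = measured − calculated = 320 − 287.0 = 33.0 mOsm/kg

33.0 mOsm/kg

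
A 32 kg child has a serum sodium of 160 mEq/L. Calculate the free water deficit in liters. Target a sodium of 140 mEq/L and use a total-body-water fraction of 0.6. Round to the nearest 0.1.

TBW = 0.6 · 32 = 19.2 L
Free water deficit = TBW · (Na/140 − 1)
= 19.2 · (160/140 − 1)
= 19.2 · 0.1429
= 2.74 L

2.7 L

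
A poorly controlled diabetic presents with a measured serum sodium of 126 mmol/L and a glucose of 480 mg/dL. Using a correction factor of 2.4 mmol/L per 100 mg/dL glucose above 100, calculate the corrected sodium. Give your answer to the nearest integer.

135 mmol/L

Corrected Na = measured Na + 2.4 · (glucose − 100)/100
= 126 + 2.4 · (480 − 100)/100
= 126 + 9.1
= 135.1 mmol/L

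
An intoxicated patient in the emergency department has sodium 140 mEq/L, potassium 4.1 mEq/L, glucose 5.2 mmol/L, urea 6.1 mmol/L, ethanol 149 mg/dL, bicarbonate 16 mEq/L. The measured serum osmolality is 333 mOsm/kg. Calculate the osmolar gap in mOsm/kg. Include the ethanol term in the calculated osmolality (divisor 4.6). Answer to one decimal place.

Calculated osmolality = 2·Na + glucose + urea + ethanol/4.6
= 2·140 + 5.2 + 6.1 + 149/4.6
= 280 + 5.20 + 6.10 + 32.39
= 323.69 mOsm/kg ≈ 323.7 mOsm/kg
Osmolar gap = measured − calculated = 333 − 323.7 = 9.3 mOsm/kg

9.3 mOsm/kg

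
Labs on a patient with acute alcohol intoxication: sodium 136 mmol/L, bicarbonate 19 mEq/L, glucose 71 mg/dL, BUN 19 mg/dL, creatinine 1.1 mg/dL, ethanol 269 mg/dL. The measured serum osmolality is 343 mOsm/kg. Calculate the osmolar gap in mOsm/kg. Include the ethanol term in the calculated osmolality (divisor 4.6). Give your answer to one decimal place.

1.8 mOsm/kg

Calculated osmolality = 2·Na + glucose/18 + BUN/2.8 + ethanol/4.6
= 2·136 + 71/18 + 19/2.8 + 269/4.6
= 272 + 3.94 + 6.79 + 58.48
= 341.21 mOsm/kg ≈ 341.2 mOsm/kg
Osmolar gap = measured − calculated = 343 − 341.2 = 1.8 mOsm/kg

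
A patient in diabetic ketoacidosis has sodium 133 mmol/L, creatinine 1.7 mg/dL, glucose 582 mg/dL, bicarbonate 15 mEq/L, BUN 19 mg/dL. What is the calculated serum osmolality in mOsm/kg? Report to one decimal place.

305.1 mOsm/kg

Calculated osmolality = 2·Na + glucose/18 + BUN/2.8
= 2·133 + 582/18 + 19/2.8
= 266 + 32.33 + 6.79
= 305.12 mOsm/kg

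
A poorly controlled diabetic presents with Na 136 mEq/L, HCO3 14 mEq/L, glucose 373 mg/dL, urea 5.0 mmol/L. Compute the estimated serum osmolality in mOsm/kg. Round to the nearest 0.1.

297.7 mOsm/kg

Calculated osmolality = 2·Na + glucose/18 + urea
= 2·136 + 373/18 + 5
= 272 + 20.72 + 5
= 297.72 mOsm/kg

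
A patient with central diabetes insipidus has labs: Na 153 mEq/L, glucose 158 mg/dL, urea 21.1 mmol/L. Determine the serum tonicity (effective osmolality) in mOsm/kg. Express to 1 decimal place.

Effective osmolality excludes urea (freely permeant across cell membranes):
2·Na + glucose/18
= 2·153 + 158/18
= 306 + 8.78
= 314.78 mOsm/kg

314.8 mOsm/kg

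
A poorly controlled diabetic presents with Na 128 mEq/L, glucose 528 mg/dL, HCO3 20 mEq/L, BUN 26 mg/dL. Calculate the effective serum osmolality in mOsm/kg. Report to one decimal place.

Effective osmolality excludes urea (freely permeant across cell membranes):
2·Na + glucose/18
= 2·128 + 528/18
= 256 + 29.33
= 285.33 mOsm/kg

285.3 mOsm/kg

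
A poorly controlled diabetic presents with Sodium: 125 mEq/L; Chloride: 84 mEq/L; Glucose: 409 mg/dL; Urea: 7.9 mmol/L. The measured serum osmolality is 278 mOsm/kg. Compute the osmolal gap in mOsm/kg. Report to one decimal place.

Calculated osmolality = 2·Na + glucose/18 + urea
= 2·125 + 409/18 + 7.9
= 250 + 22.72 + 7.90
= 280.62 mOsm/kg ≈ 280.6 mOsm/kg
Osmolar gap = measured − calculated = 278 − 280.6 = -2.6 mOsm/kg

-2.6 mOsm/kg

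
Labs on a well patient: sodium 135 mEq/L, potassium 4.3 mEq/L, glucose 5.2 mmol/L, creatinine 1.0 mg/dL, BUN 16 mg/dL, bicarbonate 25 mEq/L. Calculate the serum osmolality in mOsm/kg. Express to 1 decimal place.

280.9 mOsm/kg

Calculated osmolality = 2·Na + glucose + BUN/2.8
= 2·135 + 5.2 + 16/2.8
= 270 + 5.20 + 5.71
= 280.91 mOsm/kg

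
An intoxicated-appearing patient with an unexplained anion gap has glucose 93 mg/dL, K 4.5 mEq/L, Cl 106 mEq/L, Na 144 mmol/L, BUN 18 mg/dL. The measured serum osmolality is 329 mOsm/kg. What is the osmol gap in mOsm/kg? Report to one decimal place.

Calculated osmolality = 2·Na + glucose/18 + BUN/2.8
= 2·144 + 93/18 + 18/2.8
= 288 + 5.17 + 6.43
= 299.6 mOsm/kg ≈ 299.6 mOsm/kg
Osmolar gap = measured − calculated = 329 − 299.6 = 29.4 mOsm/kg

29.4 mOsm/kg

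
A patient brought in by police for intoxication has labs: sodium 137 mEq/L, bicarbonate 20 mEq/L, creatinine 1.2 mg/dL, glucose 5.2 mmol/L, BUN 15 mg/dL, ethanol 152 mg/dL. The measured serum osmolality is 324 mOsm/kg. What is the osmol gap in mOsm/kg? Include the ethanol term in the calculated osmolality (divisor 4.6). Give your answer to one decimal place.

6.4 mOsm/kg

Calculated osmolality = 2·Na + glucose + BUN/2.8 + ethanol/4.6
= 2·137 + 5.2 + 15/2.8 + 152/4.6
= 274 + 5.20 + 5.36 + 33.04
= 317.6 mOsm/kg ≈ 317.6 mOsm/kg
Osmolar gap = measured − calculated = 324 − 317.6 = 6.4 mOsm/kg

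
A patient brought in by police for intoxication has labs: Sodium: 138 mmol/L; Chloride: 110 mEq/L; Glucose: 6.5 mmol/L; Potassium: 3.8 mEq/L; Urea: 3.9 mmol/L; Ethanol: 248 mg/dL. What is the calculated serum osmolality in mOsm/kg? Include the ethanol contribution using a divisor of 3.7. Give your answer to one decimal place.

353.4 mOsm/kg

Calculated osmolality = 2·Na + glucose + urea + ethanol/3.7
= 2·138 + 6.5 + 3.9 + 248/3.7
= 276 + 6.50 + 3.90 + 67.03
= 353.43 mOsm/kg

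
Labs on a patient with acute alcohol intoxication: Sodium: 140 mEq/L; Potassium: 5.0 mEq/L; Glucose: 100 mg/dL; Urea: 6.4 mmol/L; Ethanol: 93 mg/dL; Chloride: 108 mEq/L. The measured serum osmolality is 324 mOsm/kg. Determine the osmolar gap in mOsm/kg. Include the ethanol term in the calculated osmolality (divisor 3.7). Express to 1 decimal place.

6.9 mOsm/kg

Calculated osmolality = 2·Na + glucose/18 + urea + ethanol/3.7
= 2·140 + 100/18 + 6.4 + 93/3.7
= 280 + 5.56 + 6.40 + 25.14
= 317.1 mOsm/kg ≈ 317.1 mOsm/kg
Osmolar gap = measured − calculated = 324 − 317.1 = 6.9 mOsm/kg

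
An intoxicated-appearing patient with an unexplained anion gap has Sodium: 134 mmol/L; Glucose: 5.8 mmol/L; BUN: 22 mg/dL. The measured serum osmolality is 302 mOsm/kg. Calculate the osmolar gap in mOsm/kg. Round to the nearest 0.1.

20.3 mOsm/kg

Calculated osmolality = 2·Na + glucose + BUN/2.8
= 2·134 + 5.8 + 22/2.8
= 268 + 5.80 + 7.86
= 281.66 mOsm/kg ≈ 281.7 mOsm/kg
Osmolar gap = measured − calculated = 302 − 281.7 = 20.3 mOsm/kg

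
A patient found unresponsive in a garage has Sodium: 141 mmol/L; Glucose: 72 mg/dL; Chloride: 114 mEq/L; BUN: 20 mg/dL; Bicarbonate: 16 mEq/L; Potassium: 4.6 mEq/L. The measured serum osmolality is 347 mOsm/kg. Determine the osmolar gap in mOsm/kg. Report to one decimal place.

53.9 mOsm/kg

Calculated osmolality = 2·Na + glucose/18 + BUN/2.8
= 2·141 + 72/18 + 20/2.8
= 282 + 4 + 7.14
= 293.14 mOsm/kg ≈ 293.1 mOsm/kg
Osmolar gap = measured − calculated = 347 − 293.1 = 53.9 mOsm/kg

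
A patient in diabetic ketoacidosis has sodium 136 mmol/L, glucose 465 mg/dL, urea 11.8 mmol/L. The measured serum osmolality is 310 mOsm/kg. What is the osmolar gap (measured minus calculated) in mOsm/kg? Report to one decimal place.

0.4 mOsm/kg

Calculated osmolality = 2·Na + glucose/18 + urea
= 2·136 + 465/18 + 11.8
= 272 + 25.83 + 11.80
= 309.63 mOsm/kg ≈ 309.6 mOsm/kg
Osmolar gap = measured − calculated = 310 − 309.6 = 0.4 mOsm/kg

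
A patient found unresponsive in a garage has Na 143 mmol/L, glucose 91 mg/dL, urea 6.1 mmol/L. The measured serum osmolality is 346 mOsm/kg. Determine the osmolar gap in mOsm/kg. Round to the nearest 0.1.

48.8 mOsm/kg

Calculated osmolality = 2·Na + glucose/18 + urea
= 2·143 + 91/18 + 6.1
= 286 + 5.06 + 6.10
= 297.16 mOsm/kg ≈ 297.2 mOsm/kg
Osmolar gap = measured − calculated = 346 − 297.2 = 48.8 mOsm/kg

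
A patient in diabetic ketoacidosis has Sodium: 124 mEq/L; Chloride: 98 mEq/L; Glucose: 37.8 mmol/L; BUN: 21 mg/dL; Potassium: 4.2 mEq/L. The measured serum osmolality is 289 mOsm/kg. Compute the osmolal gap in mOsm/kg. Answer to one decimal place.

Calculated osmolality = 2·Na + glucose + BUN/2.8
= 2·124 + 37.8 + 21/2.8
= 248 + 37.80 + 7.50
= 293.3 mOsm/kg ≈ 293.3 mOsm/kg
Osmolar gap = measured − calculated = 289 − 293.3 = -4.3 mOsm/kg

-4.3 mOsm/kg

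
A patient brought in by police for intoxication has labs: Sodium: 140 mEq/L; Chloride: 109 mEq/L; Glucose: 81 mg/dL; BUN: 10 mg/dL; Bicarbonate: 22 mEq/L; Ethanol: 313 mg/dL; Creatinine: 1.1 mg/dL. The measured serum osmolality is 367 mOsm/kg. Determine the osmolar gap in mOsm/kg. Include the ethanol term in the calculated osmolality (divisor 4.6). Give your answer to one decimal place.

Calculated osmolality = 2·Na + glucose/18 + BUN/2.8 + ethanol/4.6
= 2·140 + 81/18 + 10/2.8 + 313/4.6
= 280 + 4.50 + 3.57 + 68.04
= 356.11 mOsm/kg ≈ 356.1 mOsm/kg
Osmolar gap = measured − calculated = 367 − 356.1 = 10.9 mOsm/kg

10.9 mOsm/kg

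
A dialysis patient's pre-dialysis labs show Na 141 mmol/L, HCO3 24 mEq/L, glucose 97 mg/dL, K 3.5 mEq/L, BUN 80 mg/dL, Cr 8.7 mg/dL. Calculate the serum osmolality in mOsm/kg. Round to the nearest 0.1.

Calculated osmolality = 2·Na + glucose/18 + BUN/2.8
= 2·141 + 97/18 + 80/2.8
= 282 + 5.39 + 28.57
= 315.96 mOsm/kg

316.0 mOsm/kg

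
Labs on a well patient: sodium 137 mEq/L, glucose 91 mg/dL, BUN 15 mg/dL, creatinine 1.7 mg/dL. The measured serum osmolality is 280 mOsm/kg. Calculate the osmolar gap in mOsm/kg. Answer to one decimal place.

-4.4 mOsm/kg

Calculated osmolality = 2·Na + glucose/18 + BUN/2.8
= 2·137 + 91/18 + 15/2.8
= 274 + 5.06 + 5.36
= 284.42 mOsm/kg ≈ 284.4 mOsm/kg
Osmolar gap = measured − calculated = 280 − 284.4 = -4.4 mOsm/kg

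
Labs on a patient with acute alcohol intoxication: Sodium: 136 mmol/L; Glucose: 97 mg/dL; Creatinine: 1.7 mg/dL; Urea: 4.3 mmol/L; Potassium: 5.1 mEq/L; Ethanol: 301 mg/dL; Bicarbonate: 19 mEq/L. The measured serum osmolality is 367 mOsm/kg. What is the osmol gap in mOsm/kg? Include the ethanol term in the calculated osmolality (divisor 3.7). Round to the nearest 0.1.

Calculated osmolality = 2·Na + glucose/18 + urea + ethanol/3.7
= 2·136 + 97/18 + 4.3 + 301/3.7
= 272 + 5.39 + 4.30 + 81.35
= 363.04 mOsm/kg ≈ 363.0 mOsm/kg
Osmolar gap = measured − calculated = 367 − 363.0 = 4.0 mOsm/kg

4.0 mOsm/kg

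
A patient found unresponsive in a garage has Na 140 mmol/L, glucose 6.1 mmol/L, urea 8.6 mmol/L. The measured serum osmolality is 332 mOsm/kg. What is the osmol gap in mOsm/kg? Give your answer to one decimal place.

Calculated osmolality = 2·Na + glucose + urea
= 2·140 + 6.1 + 8.6
= 280 + 6.10 + 8.60
= 294.7 mOsm/kg ≈ 294.7 mOsm/kg
Osmolar gap = measured − calculated = 332 − 294.7 = 37.3 mOsm/kg

37.3 mOsm/kg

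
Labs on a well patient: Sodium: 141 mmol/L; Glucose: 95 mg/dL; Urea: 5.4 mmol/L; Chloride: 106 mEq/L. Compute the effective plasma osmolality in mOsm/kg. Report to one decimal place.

Effective osmolality excludes urea (freely permeant across cell membranes):
2·Na + glucose/18
= 2·141 + 95/18
= 282 + 5.28
= 287.28 mOsm/kg

287.3 mOsm/kg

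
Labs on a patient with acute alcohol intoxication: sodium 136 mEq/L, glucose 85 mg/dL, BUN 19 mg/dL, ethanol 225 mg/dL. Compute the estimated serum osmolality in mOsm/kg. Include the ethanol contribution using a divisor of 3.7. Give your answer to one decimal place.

344.3 mOsm/kg

Calculated osmolality = 2·Na + glucose/18 + BUN/2.8 + ethanol/3.7
= 2·136 + 85/18 + 19/2.8 + 225/3.7
= 272 + 4.72 + 6.79 + 60.81
= 344.32 mOsm/kg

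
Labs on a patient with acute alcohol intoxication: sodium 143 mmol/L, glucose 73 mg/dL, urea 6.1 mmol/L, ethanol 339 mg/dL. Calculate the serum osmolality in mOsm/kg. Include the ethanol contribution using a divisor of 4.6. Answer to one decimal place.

Calculated osmolality = 2·Na + glucose/18 + urea + ethanol/4.6
= 2·143 + 73/18 + 6.1 + 339/4.6
= 286 + 4.06 + 6.10 + 73.70
= 369.86 mOsm/kg

369.9 mOsm/kg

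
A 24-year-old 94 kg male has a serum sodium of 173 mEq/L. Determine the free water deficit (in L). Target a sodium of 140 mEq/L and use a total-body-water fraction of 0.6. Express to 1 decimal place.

TBW = 0.6 · 94 = 56.4 L
Free water deficit = TBW · (Na/140 − 1)
= 56.4 · (173/140 − 1)
= 56.4 · 0.2357
= 13.29 L

13.3 L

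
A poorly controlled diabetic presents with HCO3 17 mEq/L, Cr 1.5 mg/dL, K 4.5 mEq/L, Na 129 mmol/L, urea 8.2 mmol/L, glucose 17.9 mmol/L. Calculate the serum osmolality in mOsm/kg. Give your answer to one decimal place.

Calculated osmolality = 2·Na + glucose + urea
= 2·129 + 17.9 + 8.2
= 258 + 17.90 + 8.20
= 284.1 mOsm/kg

284.1 mOsm/kg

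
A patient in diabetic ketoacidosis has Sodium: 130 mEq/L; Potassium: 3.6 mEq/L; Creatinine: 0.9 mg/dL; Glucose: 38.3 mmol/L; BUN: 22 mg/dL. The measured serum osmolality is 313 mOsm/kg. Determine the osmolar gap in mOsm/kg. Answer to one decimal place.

Calculated osmolality = 2·Na + glucose + BUN/2.8
= 2·130 + 38.3 + 22/2.8
= 260 + 38.30 + 7.86
= 306.16 mOsm/kg ≈ 306.2 mOsm/kg
Osmolar gap = measured − calculated = 313 − 306.2 = 6.8 mOsm/kg

6.8 mOsm/kg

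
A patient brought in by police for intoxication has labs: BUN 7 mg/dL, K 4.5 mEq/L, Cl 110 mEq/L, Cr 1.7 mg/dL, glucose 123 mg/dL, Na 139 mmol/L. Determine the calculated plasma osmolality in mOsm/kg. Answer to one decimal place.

287.3 mOsm/kg

Calculated osmolality = 2·Na + glucose/18 + BUN/2.8
= 2·139 + 123/18 + 7/2.8
= 278 + 6.83 + 2.50
= 287.33 mOsm/kg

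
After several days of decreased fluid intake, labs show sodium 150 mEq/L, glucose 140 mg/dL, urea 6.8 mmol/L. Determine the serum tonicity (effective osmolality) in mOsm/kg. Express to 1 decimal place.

Effective osmolality excludes urea (freely permeant across cell membranes):
2·Na + glucose/18
= 2·150 + 140/18
= 300 + 7.78
= 307.78 mOsm/kg

307.8 mOsm/kg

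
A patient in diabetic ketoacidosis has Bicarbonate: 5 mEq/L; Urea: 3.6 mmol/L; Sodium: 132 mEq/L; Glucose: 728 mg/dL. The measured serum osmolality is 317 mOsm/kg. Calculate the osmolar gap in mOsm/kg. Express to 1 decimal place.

Calculated osmolality = 2·Na + glucose/18 + urea
= 2·132 + 728/18 + 3.6
= 264 + 40.44 + 3.60
= 308.04 mOsm/kg ≈ 308.0 mOsm/kg
Osmolar gap = measured − calculated = 317 − 308.0 = 9.0 mOsm/kg

9.0 mOsm/kg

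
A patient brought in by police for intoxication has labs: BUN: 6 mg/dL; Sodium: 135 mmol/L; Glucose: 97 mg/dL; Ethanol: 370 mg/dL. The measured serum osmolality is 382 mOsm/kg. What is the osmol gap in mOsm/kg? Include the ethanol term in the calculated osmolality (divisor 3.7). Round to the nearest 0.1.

4.5 mOsm/kg

Calculated osmolality = 2·Na + glucose/18 + BUN/2.8 + ethanol/3.7
= 2·135 + 97/18 + 6/2.8 + 370/3.7
= 270 + 5.39 + 2.14 + 100
= 377.53 mOsm/kg ≈ 377.5 mOsm/kg
Osmolar gap = measured − calculated = 382 − 377.5 = 4.5 mOsm/kg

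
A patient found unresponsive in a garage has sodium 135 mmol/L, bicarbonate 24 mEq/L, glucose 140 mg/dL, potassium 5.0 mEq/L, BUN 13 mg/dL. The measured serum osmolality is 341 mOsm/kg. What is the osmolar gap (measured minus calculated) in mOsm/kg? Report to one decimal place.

58.6 mOsm/kg

Calculated osmolality = 2·Na + glucose/18 + BUN/2.8
= 2·135 + 140/18 + 13/2.8
= 270 + 7.78 + 4.64
= 282.42 mOsm/kg ≈ 282.4 mOsm/kg
Osmolar gap = measured − calculated = 341 − 282.4 = 58.6 mOsm/kg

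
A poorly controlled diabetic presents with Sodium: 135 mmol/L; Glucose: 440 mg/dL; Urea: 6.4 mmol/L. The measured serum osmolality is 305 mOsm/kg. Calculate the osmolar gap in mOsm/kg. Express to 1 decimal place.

4.2 mOsm/kg

Calculated osmolality = 2·Na + glucose/18 + urea
= 2·135 + 440/18 + 6.4
= 270 + 24.44 + 6.40
= 300.84 mOsm/kg ≈ 300.8 mOsm/kg
Osmolar gap = measured − calculated = 305 − 300.8 = 4.2 mOsm/kg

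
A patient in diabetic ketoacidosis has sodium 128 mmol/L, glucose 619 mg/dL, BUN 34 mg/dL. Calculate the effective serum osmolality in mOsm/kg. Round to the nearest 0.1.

290.4 mOsm/kg

Effective osmolality excludes urea (freely permeant across cell membranes):
2·Na + glucose/18
= 2·128 + 619/18
= 256 + 34.39
= 290.39 mOsm/kg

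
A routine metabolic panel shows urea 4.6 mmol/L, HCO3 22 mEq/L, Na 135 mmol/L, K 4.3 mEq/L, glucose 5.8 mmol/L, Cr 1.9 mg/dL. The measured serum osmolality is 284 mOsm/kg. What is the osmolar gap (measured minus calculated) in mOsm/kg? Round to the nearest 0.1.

Calculated osmolality = 2·Na + glucose + urea
= 2·135 + 5.8 + 4.6
= 270 + 5.80 + 4.60
= 280.4 mOsm/kg ≈ 280.4 mOsm/kg
Osmolar gap = measured − calculated = 284 − 280.4 = 3.6 mOsm/kg

3.6 mOsm/kg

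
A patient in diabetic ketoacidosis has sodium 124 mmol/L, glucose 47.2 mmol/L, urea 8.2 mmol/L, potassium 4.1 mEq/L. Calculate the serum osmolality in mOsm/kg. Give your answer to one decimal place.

Calculated osmolality = 2·Na + glucose + urea
= 2·124 + 47.2 + 8.2
= 248 + 47.20 + 8.20
= 303.4 mOsm/kg

303.4 mOsm/kg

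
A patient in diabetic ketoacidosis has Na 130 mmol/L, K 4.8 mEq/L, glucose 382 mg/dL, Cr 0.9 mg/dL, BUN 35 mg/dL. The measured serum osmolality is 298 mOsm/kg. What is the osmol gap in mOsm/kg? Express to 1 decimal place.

Calculated osmolality = 2·Na + glucose/18 + BUN/2.8
= 2·130 + 382/18 + 35/2.8
= 260 + 21.22 + 12.50
= 293.72 mOsm/kg ≈ 293.7 mOsm/kg
Osmolar gap = measured − calculated = 298 − 293.7 = 4.3 mOsm/kg

4.3 mOsm/kg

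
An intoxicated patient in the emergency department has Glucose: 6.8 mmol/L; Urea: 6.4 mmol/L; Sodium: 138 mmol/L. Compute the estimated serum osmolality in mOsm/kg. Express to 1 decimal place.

289.2 mOsm/kg

Calculated osmolality = 2·Na + glucose + urea
= 2·138 + 6.8 + 6.4
= 276 + 6.80 + 6.40
= 289.2 mOsm/kg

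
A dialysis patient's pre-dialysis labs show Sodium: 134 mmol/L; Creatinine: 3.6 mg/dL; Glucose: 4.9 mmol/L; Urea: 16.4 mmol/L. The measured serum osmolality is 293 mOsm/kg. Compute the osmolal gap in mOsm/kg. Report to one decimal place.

Calculated osmolality = 2·Na + glucose + urea
= 2·134 + 4.9 + 16.4
= 268 + 4.90 + 16.40
= 289.3 mOsm/kg ≈ 289.3 mOsm/kg
Osmolar gap = measured − calculated = 293 − 289.3 = 3.7 mOsm/kg

3.7 mOsm/kg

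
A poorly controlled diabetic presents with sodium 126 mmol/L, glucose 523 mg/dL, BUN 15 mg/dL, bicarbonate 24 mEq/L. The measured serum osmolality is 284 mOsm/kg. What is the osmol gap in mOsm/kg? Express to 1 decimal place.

Calculated osmolality = 2·Na + glucose/18 + BUN/2.8
= 2·126 + 523/18 + 15/2.8
= 252 + 29.06 + 5.36
= 286.42 mOsm/kg ≈ 286.4 mOsm/kg
Osmolar gap = measured − calculated = 284 − 286.4 = -2.4 mOsm/kg

-2.4 mOsm/kg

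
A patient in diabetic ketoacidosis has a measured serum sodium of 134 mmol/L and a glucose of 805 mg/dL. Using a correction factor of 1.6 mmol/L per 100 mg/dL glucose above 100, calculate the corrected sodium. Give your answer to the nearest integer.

Corrected Na = measured Na + 1.6 · (glucose − 100)/100
= 134 + 1.6 · (805 − 100)/100
= 134 + 11.3
= 145.3 mmol/L

145 mmol/L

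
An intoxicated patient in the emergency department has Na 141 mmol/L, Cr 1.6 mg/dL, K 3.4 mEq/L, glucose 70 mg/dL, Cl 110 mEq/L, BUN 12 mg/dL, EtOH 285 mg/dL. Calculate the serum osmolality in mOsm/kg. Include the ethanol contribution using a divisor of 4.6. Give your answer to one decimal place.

352.1 mOsm/kg

Calculated osmolality = 2·Na + glucose/18 + BUN/2.8 + ethanol/4.6
= 2·141 + 70/18 + 12/2.8 + 285/4.6
= 282 + 3.89 + 4.29 + 61.96
= 352.14 mOsm/kg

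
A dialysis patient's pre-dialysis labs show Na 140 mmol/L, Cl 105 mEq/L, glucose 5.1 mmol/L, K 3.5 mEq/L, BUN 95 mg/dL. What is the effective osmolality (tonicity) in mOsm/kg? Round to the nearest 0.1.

Effective osmolality excludes urea (freely permeant across cell membranes):
2·Na + glucose
= 2·140 + 5.1
= 280 + 5.1
= 285.1 mOsm/kg

285.1 mOsm/kg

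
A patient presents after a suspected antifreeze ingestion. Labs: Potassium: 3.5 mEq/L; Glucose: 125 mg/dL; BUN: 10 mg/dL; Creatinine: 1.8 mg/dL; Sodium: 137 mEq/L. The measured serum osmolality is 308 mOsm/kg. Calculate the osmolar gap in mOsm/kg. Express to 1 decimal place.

23.5 mOsm/kg

Calculated osmolality = 2·Na + glucose/18 + BUN/2.8
= 2·137 + 125/18 + 10/2.8
= 274 + 6.94 + 3.57
= 284.51 mOsm/kg ≈ 284.5 mOsm/kg
Osmolar gap = measured − calculated = 308 − 284.5 = 23.5 mOsm/kg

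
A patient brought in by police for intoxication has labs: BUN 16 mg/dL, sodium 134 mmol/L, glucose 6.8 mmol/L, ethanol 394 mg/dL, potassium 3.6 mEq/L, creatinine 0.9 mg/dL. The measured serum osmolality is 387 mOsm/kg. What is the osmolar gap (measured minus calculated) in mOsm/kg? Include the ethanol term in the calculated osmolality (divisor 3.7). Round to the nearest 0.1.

Calculated osmolality = 2·Na + glucose + BUN/2.8 + ethanol/3.7
= 2·134 + 6.8 + 16/2.8 + 394/3.7
= 268 + 6.80 + 5.71 + 106.49
= 387 mOsm/kg ≈ 387.0 mOsm/kg
Osmolar gap = measured − calculated = 387 − 387.0 = 0.0 mOsm/kg

0.0 mOsm/kg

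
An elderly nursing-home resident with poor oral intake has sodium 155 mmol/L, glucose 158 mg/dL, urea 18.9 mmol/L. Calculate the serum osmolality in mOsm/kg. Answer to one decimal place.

337.7 mOsm/kg

Calculated osmolality = 2·Na + glucose/18 + urea
= 2·155 + 158/18 + 18.9
= 310 + 8.78 + 18.90
= 337.68 mOsm/kg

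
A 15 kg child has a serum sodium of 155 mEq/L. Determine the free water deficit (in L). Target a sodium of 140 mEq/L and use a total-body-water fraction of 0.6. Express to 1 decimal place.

TBW = 0.6 · 15 = 9 L
Free water deficit = TBW · (Na/140 − 1)
= 9 · (155/140 − 1)
= 9 · 0.1071
= 0.96 L

1.0 L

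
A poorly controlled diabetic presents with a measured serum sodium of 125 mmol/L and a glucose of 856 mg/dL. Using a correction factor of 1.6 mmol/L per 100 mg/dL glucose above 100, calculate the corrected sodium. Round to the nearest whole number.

Corrected Na = measured Na + 1.6 · (glucose − 100)/100
= 125 + 1.6 · (856 − 100)/100
= 125 + 12.1
= 137.1 mmol/L

137 mmol/L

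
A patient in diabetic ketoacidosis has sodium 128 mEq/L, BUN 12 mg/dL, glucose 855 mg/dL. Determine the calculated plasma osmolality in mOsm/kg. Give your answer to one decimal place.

Calculated osmolality = 2·Na + glucose/18 + BUN/2.8
= 2·128 + 855/18 + 12/2.8
= 256 + 47.50 + 4.29
= 307.79 mOsm/kg

307.8 mOsm/kg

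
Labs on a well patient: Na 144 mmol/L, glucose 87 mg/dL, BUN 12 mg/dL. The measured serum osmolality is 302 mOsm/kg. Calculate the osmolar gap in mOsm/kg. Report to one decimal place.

4.9 mOsm/kg

Calculated osmolality = 2·Na + glucose/18 + BUN/2.8
= 2·144 + 87/18 + 12/2.8
= 288 + 4.83 + 4.29
= 297.12 mOsm/kg ≈ 297.1 mOsm/kg
Osmolar gap = measured − calculated = 302 − 297.1 = 4.9 mOsm/kg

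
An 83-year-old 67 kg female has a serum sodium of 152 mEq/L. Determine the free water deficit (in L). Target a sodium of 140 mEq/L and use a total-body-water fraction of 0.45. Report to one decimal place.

TBW = 0.45 · 67 = 30.15 L
Free water deficit = TBW · (Na/140 − 1)
= 30.15 · (152/140 − 1)
= 30.15 · 0.0857
= 2.58 L

2.6 L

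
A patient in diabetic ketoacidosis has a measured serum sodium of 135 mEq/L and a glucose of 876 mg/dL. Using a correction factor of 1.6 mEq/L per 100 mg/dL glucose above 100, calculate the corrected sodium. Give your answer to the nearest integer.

147 mEq/L

Corrected Na = measured Na + 1.6 · (glucose − 100)/100
= 135 + 1.6 · (876 − 100)/100
= 135 + 12.4
= 147.4 mEq/L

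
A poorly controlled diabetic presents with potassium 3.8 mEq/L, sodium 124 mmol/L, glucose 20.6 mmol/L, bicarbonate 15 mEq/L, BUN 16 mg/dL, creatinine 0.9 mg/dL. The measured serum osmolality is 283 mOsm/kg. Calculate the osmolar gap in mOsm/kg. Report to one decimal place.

8.7 mOsm/kg

Calculated osmolality = 2·Na + glucose + BUN/2.8
= 2·124 + 20.6 + 16/2.8
= 248 + 20.60 + 5.71
= 274.31 mOsm/kg ≈ 274.3 mOsm/kg
Osmolar gap = measured − calculated = 283 − 274.3 = 8.7 mOsm/kg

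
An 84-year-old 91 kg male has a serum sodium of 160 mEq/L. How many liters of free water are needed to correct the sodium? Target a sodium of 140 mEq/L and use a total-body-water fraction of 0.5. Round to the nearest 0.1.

TBW = 0.5 · 91 = 45.5 L
Free water deficit = TBW · (Na/140 − 1)
= 45.5 · (160/140 − 1)
= 45.5 · 0.1429
= 6.5 L

6.5 L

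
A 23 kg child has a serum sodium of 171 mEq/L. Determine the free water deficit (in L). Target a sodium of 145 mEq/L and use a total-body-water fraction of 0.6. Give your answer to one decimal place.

TBW = 0.6 · 23 = 13.8 L
Free water deficit = TBW · (Na/145 − 1)
= 13.8 · (171/145 − 1)
= 13.8 · 0.1793
= 2.47 L

2.5 L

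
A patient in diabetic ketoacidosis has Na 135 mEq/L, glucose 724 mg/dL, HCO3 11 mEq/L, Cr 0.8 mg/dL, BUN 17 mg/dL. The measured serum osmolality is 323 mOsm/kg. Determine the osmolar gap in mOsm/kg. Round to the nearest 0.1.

6.7 mOsm/kg

Calculated osmolality = 2·Na + glucose/18 + BUN/2.8
= 2·135 + 724/18 + 17/2.8
= 270 + 40.22 + 6.07
= 316.29 mOsm/kg ≈ 316.3 mOsm/kg
Osmolar gap = measured − calculated = 323 − 316.3 = 6.7 mOsm/kg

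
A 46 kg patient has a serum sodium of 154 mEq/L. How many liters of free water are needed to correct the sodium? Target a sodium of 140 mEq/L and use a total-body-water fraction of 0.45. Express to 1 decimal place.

TBW = 0.45 · 46 = 20.7 L
Free water deficit = TBW · (Na/140 − 1)
= 20.7 · (154/140 − 1)
= 20.7 · 0.1
= 2.07 L

2.1 L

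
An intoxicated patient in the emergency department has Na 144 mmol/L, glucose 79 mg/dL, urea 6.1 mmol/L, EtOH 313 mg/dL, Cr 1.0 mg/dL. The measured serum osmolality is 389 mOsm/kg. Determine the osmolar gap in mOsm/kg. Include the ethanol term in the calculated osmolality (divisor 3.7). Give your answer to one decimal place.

5.9 mOsm/kg

Calculated osmolality = 2·Na + glucose/18 + urea + ethanol/3.7
= 2·144 + 79/18 + 6.1 + 313/3.7
= 288 + 4.39 + 6.10 + 84.59
= 383.08 mOsm/kg ≈ 383.1 mOsm/kg
Osmolar gap = measured − calculated = 389 − 383.1 = 5.9 mOsm/kg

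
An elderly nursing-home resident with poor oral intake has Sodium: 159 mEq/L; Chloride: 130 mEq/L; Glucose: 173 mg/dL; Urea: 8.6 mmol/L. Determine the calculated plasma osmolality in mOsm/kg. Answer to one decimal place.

Calculated osmolality = 2·Na + glucose/18 + urea
= 2·159 + 173/18 + 8.6
= 318 + 9.61 + 8.60
= 336.21 mOsm/kg

336.2 mOsm/kg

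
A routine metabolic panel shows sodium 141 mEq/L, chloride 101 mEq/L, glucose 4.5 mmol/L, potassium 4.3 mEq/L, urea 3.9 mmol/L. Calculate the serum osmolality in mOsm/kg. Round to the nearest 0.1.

Calculated osmolality = 2·Na + glucose + urea
= 2·141 + 4.5 + 3.9
= 282 + 4.50 + 3.90
= 290.4 mOsm/kg

290.4 mOsm/kg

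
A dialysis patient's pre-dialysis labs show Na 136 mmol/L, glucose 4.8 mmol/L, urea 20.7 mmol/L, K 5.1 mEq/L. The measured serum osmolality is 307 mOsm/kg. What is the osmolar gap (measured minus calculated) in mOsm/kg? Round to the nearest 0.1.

9.5 mOsm/kg

Calculated osmolality = 2·Na + glucose + urea
= 2·136 + 4.8 + 20.7
= 272 + 4.80 + 20.70
= 297.5 mOsm/kg ≈ 297.5 mOsm/kg
Osmolar gap = measured − calculated = 307 − 297.5 = 9.5 mOsm/kg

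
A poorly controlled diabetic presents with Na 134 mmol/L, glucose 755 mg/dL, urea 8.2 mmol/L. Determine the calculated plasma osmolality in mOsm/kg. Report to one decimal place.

Calculated osmolality = 2·Na + glucose/18 + urea
= 2·134 + 755/18 + 8.2
= 268 + 41.94 + 8.20
= 318.14 mOsm/kg

318.1 mOsm/kg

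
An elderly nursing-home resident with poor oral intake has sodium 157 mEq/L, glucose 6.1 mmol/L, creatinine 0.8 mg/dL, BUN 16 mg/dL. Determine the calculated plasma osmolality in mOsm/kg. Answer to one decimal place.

Calculated osmolality = 2·Na + glucose + BUN/2.8
= 2·157 + 6.1 + 16/2.8
= 314 + 6.10 + 5.71
= 325.81 mOsm/kg

325.8 mOsm/kg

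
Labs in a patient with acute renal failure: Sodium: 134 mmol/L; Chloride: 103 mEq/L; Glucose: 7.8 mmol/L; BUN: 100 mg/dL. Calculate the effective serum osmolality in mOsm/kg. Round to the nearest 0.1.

Effective osmolality excludes urea (freely permeant across cell membranes):
2·Na + glucose
= 2·134 + 7.8
= 268 + 7.8
= 275.8 mOsm/kg

275.8 mOsm/kg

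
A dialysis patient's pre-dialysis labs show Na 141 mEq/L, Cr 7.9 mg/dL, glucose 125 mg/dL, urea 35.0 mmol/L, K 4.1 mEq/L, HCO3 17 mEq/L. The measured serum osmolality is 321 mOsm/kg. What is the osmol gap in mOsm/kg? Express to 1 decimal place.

-2.9 mOsm/kg

Calculated osmolality = 2·Na + glucose/18 + urea
= 2·141 + 125/18 + 35
= 282 + 6.94 + 35
= 323.94 mOsm/kg ≈ 323.9 mOsm/kg
Osmolar gap = measured − calculated = 321 − 323.9 = -2.9 mOsm/kg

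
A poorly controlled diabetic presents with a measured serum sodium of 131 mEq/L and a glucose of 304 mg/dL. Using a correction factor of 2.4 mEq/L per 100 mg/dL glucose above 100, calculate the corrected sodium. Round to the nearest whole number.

Corrected Na = measured Na + 2.4 · (glucose − 100)/100
= 131 + 2.4 · (304 − 100)/100
= 131 + 4.9
= 135.9 mEq/L

136 mEq/L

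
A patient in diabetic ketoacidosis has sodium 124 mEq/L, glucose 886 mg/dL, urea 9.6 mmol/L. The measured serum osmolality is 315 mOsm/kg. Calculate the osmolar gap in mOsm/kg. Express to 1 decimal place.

Calculated osmolality = 2·Na + glucose/18 + urea
= 2·124 + 886/18 + 9.6
= 248 + 49.22 + 9.60
= 306.82 mOsm/kg ≈ 306.8 mOsm/kg
Osmolar gap = measured − calculated = 315 − 306.8 = 8.2 mOsm/kg

8.2 mOsm/kg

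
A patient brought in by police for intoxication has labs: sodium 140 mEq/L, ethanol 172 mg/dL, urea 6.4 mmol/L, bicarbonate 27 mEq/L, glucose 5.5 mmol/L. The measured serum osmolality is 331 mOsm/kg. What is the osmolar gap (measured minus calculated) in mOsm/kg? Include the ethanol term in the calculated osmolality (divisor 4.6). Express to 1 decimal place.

Calculated osmolality = 2·Na + glucose + urea + ethanol/4.6
= 2·140 + 5.5 + 6.4 + 172/4.6
= 280 + 5.50 + 6.40 + 37.39
= 329.29 mOsm/kg ≈ 329.3 mOsm/kg
Osmolar gap = measured − calculated = 331 − 329.3 = 1.7 mOsm/kg

1.7 mOsm/kg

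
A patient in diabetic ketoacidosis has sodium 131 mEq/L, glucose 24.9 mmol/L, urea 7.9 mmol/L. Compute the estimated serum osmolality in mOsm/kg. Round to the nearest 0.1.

Calculated osmolality = 2·Na + glucose + urea
= 2·131 + 24.9 + 7.9
= 262 + 24.90 + 7.90
= 294.8 mOsm/kg

294.8 mOsm/kg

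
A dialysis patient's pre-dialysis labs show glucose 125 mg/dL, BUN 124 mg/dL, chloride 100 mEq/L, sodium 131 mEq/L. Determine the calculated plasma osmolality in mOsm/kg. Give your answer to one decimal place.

313.2 mOsm/kg

Calculated osmolality = 2·Na + glucose/18 + BUN/2.8
= 2·131 + 125/18 + 124/2.8
= 262 + 6.94 + 44.29
= 313.23 mOsm/kg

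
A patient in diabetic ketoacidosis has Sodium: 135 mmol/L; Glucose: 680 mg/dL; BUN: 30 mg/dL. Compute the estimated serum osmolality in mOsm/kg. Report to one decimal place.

318.5 mOsm/kg

Calculated osmolality = 2·Na + glucose/18 + BUN/2.8
= 2·135 + 680/18 + 30/2.8
= 270 + 37.78 + 10.71
= 318.49 mOsm/kg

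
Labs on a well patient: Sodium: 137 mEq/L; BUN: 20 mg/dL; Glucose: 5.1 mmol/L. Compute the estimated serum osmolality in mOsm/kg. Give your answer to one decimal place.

286.2 mOsm/kg

Calculated osmolality = 2·Na + glucose + BUN/2.8
= 2·137 + 5.1 + 20/2.8
= 274 + 5.10 + 7.14
= 286.24 mOsm/kg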